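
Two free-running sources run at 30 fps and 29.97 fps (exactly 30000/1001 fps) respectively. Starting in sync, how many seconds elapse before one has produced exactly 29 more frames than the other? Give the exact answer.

29029/30 seconds

The gap grows by |30000/1001 − 30| = 30/1001 frames per second.
Time for a 29-frame gap: 29 ÷ (30/1001) = 29029/30 s.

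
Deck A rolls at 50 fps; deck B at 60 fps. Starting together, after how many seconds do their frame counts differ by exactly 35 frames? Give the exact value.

The gap grows by |60 − 50| = 10 frames per second.
Time for a 35-frame gap: 35 ÷ (10) = 3.5 s.

3.5 seconds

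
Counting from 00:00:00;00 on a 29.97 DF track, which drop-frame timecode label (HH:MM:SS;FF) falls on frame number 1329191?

12:19:10;23

Each 10-minute DF block holds 10 × 60 × 30 − 9 × 2 = 17982 frames. 1329191 ÷ 17982 → 73 full blocks, remainder 16505.
Within the partial block the first minute is 1800 frames and each further minute 1798, so 9 further minute boundaries passed. Total skipped labels = 18 × 73 + 2 × 9 = 1332.
Non-drop label index = 1329191 + 1332 = 1330523; at 30 labels/s that is 12:19:10:23, i.e. DF 12:19:10;23.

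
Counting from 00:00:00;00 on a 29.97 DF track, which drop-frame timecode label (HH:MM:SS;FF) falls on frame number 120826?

Each 10-minute DF block holds 10 × 60 × 30 − 9 × 2 = 17982 frames. 120826 ÷ 17982 → 6 full blocks, remainder 12934.
Within the partial block the first minute is 1800 frames and each further minute 1798, so 7 further minute boundaries passed. Total skipped labels = 18 × 6 + 2 × 7 = 122.
Non-drop label index = 120826 + 122 = 120948; at 30 labels/s that is 01:07:11:18, i.e. DF 01:07:11;18.

01:07:11;18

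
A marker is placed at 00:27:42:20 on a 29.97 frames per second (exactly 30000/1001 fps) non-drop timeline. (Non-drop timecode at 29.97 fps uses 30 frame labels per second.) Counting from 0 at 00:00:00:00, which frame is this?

Total seconds to the label: (0 × 3600 + 27 × 60 + 42) = 1662.
Frame index = 1662 × 30 + 20 = 49880.

49880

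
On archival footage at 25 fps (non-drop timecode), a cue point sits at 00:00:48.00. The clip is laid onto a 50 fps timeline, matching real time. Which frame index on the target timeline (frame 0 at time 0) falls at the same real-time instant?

frame 2400

Source frame index: (0×3600 + 0×60 + 48) × 25 + 0 = 1200.
Real time: 1200 / (25) = 48 s.
Target frame: (48) × (50) = 2400.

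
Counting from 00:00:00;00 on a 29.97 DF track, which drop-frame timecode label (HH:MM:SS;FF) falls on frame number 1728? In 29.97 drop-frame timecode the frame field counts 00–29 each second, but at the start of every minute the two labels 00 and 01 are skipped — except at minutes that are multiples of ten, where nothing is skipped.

00:00:57;18

Ten DF minutes hold 17982 frames, so frame 1728 lies in block 0 (frames 0–17981) with 1728 frames into that block.
The block's first minute is 1800 frames and the rest 1798 each; 1728 frames reaches minute 0, so 0 × 18 + 0 × 2 = 0 labels have been skipped so far.
Adding those back, label number 1728 + 0 = 1728 at 30 labels/s is 57 s + 18 f = 0 h 0 min 57 s frame 18, i.e. 00:00:57;18.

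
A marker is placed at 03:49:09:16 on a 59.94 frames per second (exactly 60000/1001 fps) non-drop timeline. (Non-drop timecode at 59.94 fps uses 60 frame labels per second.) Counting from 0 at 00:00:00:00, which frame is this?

Total seconds to the label: (3 × 3600 + 49 × 60 + 9) = 13749.
Frame index = 13749 × 60 + 16 = 824956.

824956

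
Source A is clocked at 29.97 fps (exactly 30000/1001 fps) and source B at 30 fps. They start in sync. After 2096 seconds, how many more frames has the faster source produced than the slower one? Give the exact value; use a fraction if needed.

A emits 30000/1001 × 2096 = 62880000/1001 frames; B emits 30 × 2096 = 62880.
Difference = 62880/1001 frames (≈ 62.8172); B is ahead of A.

62880/1001 frames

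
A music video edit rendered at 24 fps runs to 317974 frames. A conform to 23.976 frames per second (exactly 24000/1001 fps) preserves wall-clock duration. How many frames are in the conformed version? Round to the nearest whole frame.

Frames at target rate = 317974 × (24000/1001) / (24) = 317974000/1001 ≈ 317656.344.
Nearest whole frame: 317656.

317656 frames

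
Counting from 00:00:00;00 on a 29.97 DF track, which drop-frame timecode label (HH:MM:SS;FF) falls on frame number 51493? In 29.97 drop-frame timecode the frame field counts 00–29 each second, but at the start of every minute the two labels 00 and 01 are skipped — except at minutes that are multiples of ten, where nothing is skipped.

Each 10-minute DF block holds 10 × 60 × 30 − 9 × 2 = 17982 frames. 51493 ÷ 17982 → 2 full blocks, remainder 15529.
Within the partial block the first minute is 1800 frames and each further minute 1798, so 8 further minute boundaries passed. Total skipped labels = 18 × 2 + 2 × 8 = 52.
Non-drop label index = 51493 + 52 = 51545; at 30 labels/s that is 00:28:38:05, i.e. DF 00:28:38;05.

00:28:38;05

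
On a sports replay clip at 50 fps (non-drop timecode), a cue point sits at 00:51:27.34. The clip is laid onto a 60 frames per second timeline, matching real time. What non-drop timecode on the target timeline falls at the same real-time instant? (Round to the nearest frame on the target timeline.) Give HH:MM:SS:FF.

00:51:27:41

Source frame index: (0×3600 + 51×60 + 27) × 50 + 34 = 154384.
Real time: 154384 / (50) = 77192/25 s.
Target frame: (77192/25) × (60) = 926304/5 ≈ 185260.800 → 185261.
At 60 labels/s: frame 185261 → 00:51:27:41.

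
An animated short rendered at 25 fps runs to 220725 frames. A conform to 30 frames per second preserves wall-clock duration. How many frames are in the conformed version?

Target frames = source frames × (target rate / source rate) = 220725 × (30)/(25) = 220725 × 6/5 = 264870.

264870 frames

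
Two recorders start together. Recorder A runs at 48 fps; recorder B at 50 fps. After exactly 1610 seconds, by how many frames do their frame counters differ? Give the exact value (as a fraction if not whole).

A emits 48 × 1610 = 77280 frames; B emits 50 × 1610 = 80500.
Difference = 3220 frames; B is ahead of A.

3220 frames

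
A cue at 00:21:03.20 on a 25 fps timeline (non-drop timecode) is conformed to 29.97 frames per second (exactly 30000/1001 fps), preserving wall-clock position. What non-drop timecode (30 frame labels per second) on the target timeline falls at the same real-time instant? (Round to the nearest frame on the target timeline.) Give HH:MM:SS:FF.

00:21:02:16

Source frame index: (0×3600 + 21×60 + 3) × 25 + 20 = 31595.
Real time: 31595 / (25) = 6319/5 s.
Target frame: (6319/5) × (30000/1001) = 37914000/1001 ≈ 37876.124 → 37876.
At 30 labels/s: frame 37876 → 00:21:02:16.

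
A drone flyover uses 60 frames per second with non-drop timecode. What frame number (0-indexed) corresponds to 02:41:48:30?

Total seconds to the label: (2 × 3600 + 41 × 60 + 48) = 9708.
Frame index = 9708 × 60 + 30 = 582510.

frame 582510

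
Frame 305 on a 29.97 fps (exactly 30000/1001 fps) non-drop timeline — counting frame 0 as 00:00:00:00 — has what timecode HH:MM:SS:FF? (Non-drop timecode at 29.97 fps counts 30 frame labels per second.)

00:00:10:05

305 ÷ 30 = 10 full seconds, remainder 5 frames.
10 s = 0 h 0 min 10 s.
Timecode: 00:00:10:05.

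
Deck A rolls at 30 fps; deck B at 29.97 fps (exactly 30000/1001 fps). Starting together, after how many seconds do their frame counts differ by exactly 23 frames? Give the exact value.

23023/30 seconds

The gap grows by |30000/1001 − 30| = 30/1001 frames per second.
Time for a 23-frame gap: 23 ÷ (30/1001) = 23023/30 s.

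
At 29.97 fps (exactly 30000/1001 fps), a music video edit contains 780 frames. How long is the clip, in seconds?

26.026 seconds

Running time = 780 / (30000/1001) = 26.026 s.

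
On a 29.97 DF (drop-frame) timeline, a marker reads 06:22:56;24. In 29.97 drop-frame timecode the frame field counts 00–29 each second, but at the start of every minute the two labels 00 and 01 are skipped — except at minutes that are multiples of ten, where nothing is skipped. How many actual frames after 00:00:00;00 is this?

688616

Complete 10-minute blocks: 38, each 17982 frames → 683316.
Remaining 2 whole minutes in the current block: 1800 + 1 × 1798 = 3598 frames.
Within the current minute: 56 × 30 + 24 − 2 = 1702 (labels ;00/;01 skipped at this minute). Total = 683316 + 3598 + 1702 = 688616.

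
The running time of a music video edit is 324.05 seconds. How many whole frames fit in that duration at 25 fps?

8101 frames

Frames = 324.05 × 25 = 32405/4 ≈ 8101.2500.
Complete frames: 8101.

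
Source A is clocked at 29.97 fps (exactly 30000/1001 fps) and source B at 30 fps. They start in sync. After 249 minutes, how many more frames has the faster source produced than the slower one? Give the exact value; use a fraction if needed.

249 min = 14940 s.
A emits 30000/1001 × 14940 = 448200000/1001 frames; B emits 30 × 14940 = 448200.
Difference = 448200/1001 frames (≈ 447.7522); B is ahead of A.

448200/1001 frames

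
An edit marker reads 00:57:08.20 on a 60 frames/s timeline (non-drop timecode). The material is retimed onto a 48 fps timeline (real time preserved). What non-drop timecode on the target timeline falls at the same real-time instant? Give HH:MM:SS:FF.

00:57:08:16

Source frame index: (0×3600 + 57×60 + 8) × 60 + 20 = 205700.
Real time: 205700 / (60) = 10285/3 s.
Target frame: (10285/3) × (48) = 164560.
At 48 labels/s: frame 164560 → 00:57:08:16.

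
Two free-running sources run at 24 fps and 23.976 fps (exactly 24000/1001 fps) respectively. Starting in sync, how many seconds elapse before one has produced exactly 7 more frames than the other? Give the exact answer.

7007/24 seconds

The gap grows by |24000/1001 − 24| = 24/1001 frames per second.
Time for a 7-frame gap: 7 ÷ (24/1001) = 7007/24 s.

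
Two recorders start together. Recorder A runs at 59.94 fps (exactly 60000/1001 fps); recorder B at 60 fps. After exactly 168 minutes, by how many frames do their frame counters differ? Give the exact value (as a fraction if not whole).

86400/143 frames

168 min = 10080 s.
A emits 60000/1001 × 10080 = 86400000/143 frames; B emits 60 × 10080 = 604800.
Difference = 86400/143 frames (≈ 604.1958); B is ahead of A.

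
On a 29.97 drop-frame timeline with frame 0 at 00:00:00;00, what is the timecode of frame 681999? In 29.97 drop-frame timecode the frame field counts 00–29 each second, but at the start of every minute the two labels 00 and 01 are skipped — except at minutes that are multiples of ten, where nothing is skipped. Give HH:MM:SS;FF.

06:19:16;03

Ten DF minutes hold 17982 frames, so frame 681999 lies in block 37 (frames 665334–683315) with 16665 frames into that block.
The block's first minute is 1800 frames and the rest 1798 each; 16665 frames reaches minute 9, so 37 × 18 + 9 × 2 = 684 labels have been skipped so far.
Adding those back, label number 681999 + 684 = 682683 at 30 labels/s is 22756 s + 3 f = 6 h 19 min 16 s frame 3, i.e. 06:19:16;03.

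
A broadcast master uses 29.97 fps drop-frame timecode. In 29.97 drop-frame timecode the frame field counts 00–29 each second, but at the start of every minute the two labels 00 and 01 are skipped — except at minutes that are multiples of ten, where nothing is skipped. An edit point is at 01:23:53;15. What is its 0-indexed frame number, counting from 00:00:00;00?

150855

As if non-drop at 30 labels/s: (1 × 3600 + 23 × 60 + 53) × 30 + 15 = 151005.
Minute boundaries passed: 83; those not divisible by 10: 83 − 8 = 75; dropped labels = 2 × 75 = 150.
Actual frame index = 151005 − 150 = 150855.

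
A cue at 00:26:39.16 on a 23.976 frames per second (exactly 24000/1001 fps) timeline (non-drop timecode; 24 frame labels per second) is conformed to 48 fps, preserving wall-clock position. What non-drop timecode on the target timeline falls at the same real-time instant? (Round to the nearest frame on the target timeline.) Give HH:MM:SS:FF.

Source frame index: (0×3600 + 26×60 + 39) × 24 + 16 = 38392.
Real time: 38392 / (24000/1001) = 4803799/3000 s.
Target frame: (4803799/3000) × (48) = 9607598/125 ≈ 76860.784 → 76861.
At 48 labels/s: frame 76861 → 00:26:41:13.

00:26:41:13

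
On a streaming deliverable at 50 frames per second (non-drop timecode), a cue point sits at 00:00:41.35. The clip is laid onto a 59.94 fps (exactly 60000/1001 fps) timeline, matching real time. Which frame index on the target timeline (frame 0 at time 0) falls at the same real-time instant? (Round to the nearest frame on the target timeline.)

frame 2500

Source frame index: (0×3600 + 0×60 + 41) × 50 + 35 = 2085.
Real time: 2085 / (50) = 417/10 s.
Target frame: (417/10) × (60000/1001) = 2502000/1001 ≈ 2499.500 → 2500.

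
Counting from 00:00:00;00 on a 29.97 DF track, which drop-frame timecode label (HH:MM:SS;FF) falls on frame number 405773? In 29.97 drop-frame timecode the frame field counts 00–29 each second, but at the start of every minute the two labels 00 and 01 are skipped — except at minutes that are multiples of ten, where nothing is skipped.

Ten DF minutes hold 17982 frames, so frame 405773 lies in block 22 (frames 395604–413585) with 10169 frames into that block.
The block's first minute is 1800 frames and the rest 1798 each; 10169 frames reaches minute 5, so 22 × 18 + 5 × 2 = 406 labels have been skipped so far.
Adding those back, label number 405773 + 406 = 406179 at 30 labels/s is 13539 s + 9 f = 3 h 45 min 39 s frame 9, i.e. 03:45:39;09.

03:45:39;09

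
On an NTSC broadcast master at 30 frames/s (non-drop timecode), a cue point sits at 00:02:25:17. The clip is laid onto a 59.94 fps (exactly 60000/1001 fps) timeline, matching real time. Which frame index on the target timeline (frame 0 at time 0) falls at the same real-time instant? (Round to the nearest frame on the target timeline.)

Source frame index: (0×3600 + 2×60 + 25) × 30 + 17 = 4367.
Real time: 4367 / (30) = 4367/30 s.
Target frame: (4367/30) × (60000/1001) = 794000/91 ≈ 8725.275 → 8725.

frame 8725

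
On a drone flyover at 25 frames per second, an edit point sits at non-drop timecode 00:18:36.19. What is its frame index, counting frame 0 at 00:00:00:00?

frame 27919

Total seconds to the label: (0 × 3600 + 18 × 60 + 36) = 1116.
Frame index = 1116 × 25 + 19 = 27919.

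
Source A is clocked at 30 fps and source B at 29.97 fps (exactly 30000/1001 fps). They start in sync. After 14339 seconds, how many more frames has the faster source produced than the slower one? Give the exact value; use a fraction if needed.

A emits 30 × 14339 = 430170 frames; B emits 30000/1001 × 14339 = 33090000/77.
Difference = 33090/77 frames (≈ 429.7403); B is behind A.

33090/77 frames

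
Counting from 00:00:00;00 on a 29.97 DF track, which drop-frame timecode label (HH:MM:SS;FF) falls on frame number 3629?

Each 10-minute DF block holds 10 × 60 × 30 − 9 × 2 = 17982 frames. 3629 ÷ 17982 → 0 full blocks, remainder 3629.
Within the partial block the first minute is 1800 frames and each further minute 1798, so 2 further minute boundaries passed. Total skipped labels = 18 × 0 + 2 × 2 = 4.
Non-drop label index = 3629 + 4 = 3633; at 30 labels/s that is 00:02:01:03, i.e. DF 00:02:01;03.

00:02:01;03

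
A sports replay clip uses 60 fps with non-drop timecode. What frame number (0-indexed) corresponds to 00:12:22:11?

frame 44531

Total seconds to the label: (0 × 3600 + 12 × 60 + 22) = 742.
Frame index = 742 × 60 + 11 = 44531.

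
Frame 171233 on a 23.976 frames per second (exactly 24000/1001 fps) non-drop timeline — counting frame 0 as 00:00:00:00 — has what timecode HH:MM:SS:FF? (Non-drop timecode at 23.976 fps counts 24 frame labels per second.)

01:58:54:17

171233 ÷ 24 = 7134 full seconds, remainder 17 frames.
7134 s = 1 h 58 min 54 s.
Timecode: 01:58:54:17.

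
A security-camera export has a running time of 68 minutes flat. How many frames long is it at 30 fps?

68 min = 4080 s.
Frames = 4080 × 30 = 122400.

122400 frames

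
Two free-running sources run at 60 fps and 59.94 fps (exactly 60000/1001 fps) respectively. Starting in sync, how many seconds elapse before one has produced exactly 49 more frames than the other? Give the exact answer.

The gap grows by |60000/1001 − 60| = 60/1001 frames per second.
Time for a 49-frame gap: 49 ÷ (60/1001) = 49049/60 s.

49049/60 seconds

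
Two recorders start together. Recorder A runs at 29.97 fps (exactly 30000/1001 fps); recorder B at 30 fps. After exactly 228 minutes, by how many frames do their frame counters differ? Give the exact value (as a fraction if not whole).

410400/1001 frames

228 min = 13680 s.
A emits 30000/1001 × 13680 = 410400000/1001 frames; B emits 30 × 13680 = 410400.
Difference = 410400/1001 frames (≈ 409.9900); B is ahead of A.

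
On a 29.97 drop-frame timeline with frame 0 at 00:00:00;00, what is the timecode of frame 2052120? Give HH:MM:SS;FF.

19:01:12;14

Ten DF minutes hold 17982 frames, so frame 2052120 lies in block 114 (frames 2049948–2067929) with 2172 frames into that block.
The block's first minute is 1800 frames and the rest 1798 each; 2172 frames reaches minute 1, so 114 × 18 + 1 × 2 = 2054 labels have been skipped so far.
Adding those back, label number 2052120 + 2054 = 2054174 at 30 labels/s is 68472 s + 14 f = 19 h 1 min 12 s frame 14, i.e. 19:01:12;14.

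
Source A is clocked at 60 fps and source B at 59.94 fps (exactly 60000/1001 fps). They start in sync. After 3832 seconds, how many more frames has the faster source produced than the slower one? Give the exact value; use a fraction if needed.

A emits 60 × 3832 = 229920 frames; B emits 60000/1001 × 3832 = 229920000/1001.
Difference = 229920/1001 frames (≈ 229.6903); B is behind A.

229920/1001 frames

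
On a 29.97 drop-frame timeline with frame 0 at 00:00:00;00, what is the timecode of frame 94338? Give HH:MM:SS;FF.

Each 10-minute DF block holds 10 × 60 × 30 − 9 × 2 = 17982 frames. 94338 ÷ 17982 → 5 full blocks, remainder 4428.
Within the partial block the first minute is 1800 frames and each further minute 1798, so 2 further minute boundaries passed. Total skipped labels = 18 × 5 + 2 × 2 = 94.
Non-drop label index = 94338 + 94 = 94432; at 30 labels/s that is 00:52:27:22, i.e. DF 00:52:27;22.

00:52:27;22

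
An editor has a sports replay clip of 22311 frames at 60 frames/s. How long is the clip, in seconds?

371.85 seconds

Running time = 22311 / (60) = 371.85 s.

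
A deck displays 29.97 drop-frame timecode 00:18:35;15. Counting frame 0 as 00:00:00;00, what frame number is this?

Complete 10-minute blocks: 1, each 17982 frames → 17982.
Remaining 8 whole minutes in the current block: 1800 + 7 × 1798 = 14386 frames.
Within the current minute: 35 × 30 + 15 − 2 = 1063 (labels ;00/;01 skipped at this minute). Total = 17982 + 14386 + 1063 = 33431.

33431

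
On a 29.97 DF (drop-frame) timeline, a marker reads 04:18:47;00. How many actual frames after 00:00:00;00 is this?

Complete 10-minute blocks: 25, each 17982 frames → 449550.
Remaining 8 whole minutes in the current block: 1800 + 7 × 1798 = 14386 frames.
Within the current minute: 47 × 30 + 0 − 2 = 1408 (labels ;00/;01 skipped at this minute). Total = 449550 + 14386 + 1408 = 465344.

465344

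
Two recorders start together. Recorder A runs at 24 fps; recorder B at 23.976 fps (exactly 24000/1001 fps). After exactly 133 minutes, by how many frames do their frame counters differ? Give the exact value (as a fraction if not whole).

27360/143 frames

133 min = 7980 s.
A emits 24 × 7980 = 191520 frames; B emits 24000/1001 × 7980 = 27360000/143.
Difference = 27360/143 frames (≈ 191.3287); B is behind A.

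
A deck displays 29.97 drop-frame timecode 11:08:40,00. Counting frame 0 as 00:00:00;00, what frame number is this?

As if non-drop at 30 labels/s: (11 × 3600 + 8 × 60 + 40) × 30 + 0 = 1203600.
Minute boundaries passed: 668; those not divisible by 10: 668 − 66 = 602; dropped labels = 2 × 602 = 1204.
Actual frame index = 1203600 − 1204 = 1202396.

1202396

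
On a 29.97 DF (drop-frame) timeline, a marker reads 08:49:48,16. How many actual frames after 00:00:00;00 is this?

As if non-drop at 30 labels/s: (8 × 3600 + 49 × 60 + 48) × 30 + 16 = 953656.
Minute boundaries passed: 529; those not divisible by 10: 529 − 52 = 477; dropped labels = 2 × 477 = 954.
Actual frame index = 953656 − 954 = 952702.

952702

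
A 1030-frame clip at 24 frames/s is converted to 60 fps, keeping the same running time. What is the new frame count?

Target frames = source frames × (target rate / source rate) = 1030 × (60)/(24) = 1030 × 5/2 = 2575.

2575 frames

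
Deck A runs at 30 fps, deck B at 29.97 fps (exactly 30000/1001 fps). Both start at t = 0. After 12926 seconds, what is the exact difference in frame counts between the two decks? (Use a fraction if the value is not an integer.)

387780/1001 frames

A emits 30 × 12926 = 387780 frames; B emits 30000/1001 × 12926 = 387780000/1001.
Difference = 387780/1001 frames (≈ 387.3926); B is behind A.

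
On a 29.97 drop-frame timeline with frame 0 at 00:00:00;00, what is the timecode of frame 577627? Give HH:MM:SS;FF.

Each 10-minute DF block holds 10 × 60 × 30 − 9 × 2 = 17982 frames. 577627 ÷ 17982 → 32 full blocks, remainder 2203.
Within the partial block the first minute is 1800 frames and each further minute 1798, so 1 further minute boundary passed. Total skipped labels = 18 × 32 + 2 × 1 = 578.
Non-drop label index = 577627 + 578 = 578205; at 30 labels/s that is 05:21:13:15, i.e. DF 05:21:13;15.

05:21:13;15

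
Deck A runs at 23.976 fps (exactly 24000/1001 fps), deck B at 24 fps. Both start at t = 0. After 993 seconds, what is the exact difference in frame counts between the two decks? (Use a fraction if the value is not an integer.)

A emits 24000/1001 × 993 = 23832000/1001 frames; B emits 24 × 993 = 23832.
Difference = 23832/1001 frames (≈ 23.8082); B is ahead of A.

23832/1001 frames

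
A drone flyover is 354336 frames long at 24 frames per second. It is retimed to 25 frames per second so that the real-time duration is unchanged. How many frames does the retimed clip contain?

369100 frames

Target frames = source frames × (target rate / source rate) = 354336 × (25)/(24) = 354336 × 25/24 = 369100.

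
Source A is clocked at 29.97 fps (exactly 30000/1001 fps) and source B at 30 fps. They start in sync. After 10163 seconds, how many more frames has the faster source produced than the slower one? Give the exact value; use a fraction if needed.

A emits 30000/1001 × 10163 = 304890000/1001 frames; B emits 30 × 10163 = 304890.
Difference = 304890/1001 frames (≈ 304.5854); B is ahead of A.

304890/1001 frames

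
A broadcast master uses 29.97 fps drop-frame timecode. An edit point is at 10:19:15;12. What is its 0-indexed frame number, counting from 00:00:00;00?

1113546

Complete 10-minute blocks: 61, each 17982 frames → 1096902.
Remaining 9 whole minutes in the current block: 1800 + 8 × 1798 = 16184 frames.
Within the current minute: 15 × 30 + 12 − 2 = 460 (labels ;00/;01 skipped at this minute). Total = 1096902 + 16184 + 460 = 1113546.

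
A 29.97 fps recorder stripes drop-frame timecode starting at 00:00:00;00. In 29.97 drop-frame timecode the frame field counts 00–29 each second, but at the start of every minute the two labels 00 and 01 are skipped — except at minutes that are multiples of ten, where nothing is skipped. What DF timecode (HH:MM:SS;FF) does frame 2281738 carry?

21:08:54;02

Ten DF minutes hold 17982 frames, so frame 2281738 lies in block 126 (frames 2265732–2283713) with 16006 frames into that block.
The block's first minute is 1800 frames and the rest 1798 each; 16006 frames reaches minute 8, so 126 × 18 + 8 × 2 = 2284 labels have been skipped so far.
Adding those back, label number 2281738 + 2284 = 2284022 at 30 labels/s is 76134 s + 2 f = 21 h 8 min 54 s frame 2, i.e. 21:08:54;02.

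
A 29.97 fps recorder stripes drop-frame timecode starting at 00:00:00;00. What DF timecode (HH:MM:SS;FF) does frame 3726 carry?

00:02:04;10

Ten DF minutes hold 17982 frames, so frame 3726 lies in block 0 (frames 0–17981) with 3726 frames into that block.
The block's first minute is 1800 frames and the rest 1798 each; 3726 frames reaches minute 2, so 0 × 18 + 2 × 2 = 4 labels have been skipped so far.
Adding those back, label number 3726 + 4 = 3730 at 30 labels/s is 124 s + 10 f = 0 h 2 min 4 s frame 10, i.e. 00:02:04;10.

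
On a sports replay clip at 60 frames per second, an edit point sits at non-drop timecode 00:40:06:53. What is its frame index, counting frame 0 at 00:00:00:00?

Total seconds to the label: (0 × 3600 + 40 × 60 + 6) = 2406.
Frame index = 2406 × 60 + 53 = 144413.

144413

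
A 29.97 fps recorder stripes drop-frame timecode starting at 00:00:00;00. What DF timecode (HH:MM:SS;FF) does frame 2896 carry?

00:01:36;18

Ten DF minutes hold 17982 frames, so frame 2896 lies in block 0 (frames 0–17981) with 2896 frames into that block.
The block's first minute is 1800 frames and the rest 1798 each; 2896 frames reaches minute 1, so 0 × 18 + 1 × 2 = 2 labels have been skipped so far.
Adding those back, label number 2896 + 2 = 2898 at 30 labels/s is 96 s + 18 f = 0 h 1 min 36 s frame 18, i.e. 00:01:36;18.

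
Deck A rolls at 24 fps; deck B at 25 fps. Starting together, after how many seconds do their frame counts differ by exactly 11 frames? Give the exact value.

11 seconds

The gap grows by |25 − 24| = 1 frame per second.
Time for a 11-frame gap: 11 ÷ (1) = 11 s.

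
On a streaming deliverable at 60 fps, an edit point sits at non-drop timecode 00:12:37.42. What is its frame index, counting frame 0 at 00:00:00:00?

45462

Total seconds to the label: (0 × 3600 + 12 × 60 + 37) = 757.
Frame index = 757 × 60 + 42 = 45462.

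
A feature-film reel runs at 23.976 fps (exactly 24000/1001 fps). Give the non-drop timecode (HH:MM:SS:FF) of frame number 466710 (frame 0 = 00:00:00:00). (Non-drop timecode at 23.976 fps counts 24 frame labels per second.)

466710 ÷ 24 = 19446 full seconds, remainder 6 frames.
19446 s = 5 h 24 min 6 s.
Timecode: 05:24:06:06.

05:24:06:06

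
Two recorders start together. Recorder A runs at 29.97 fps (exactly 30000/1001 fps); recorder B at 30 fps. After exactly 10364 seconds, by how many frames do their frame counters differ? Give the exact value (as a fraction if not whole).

A emits 30000/1001 × 10364 = 310920000/1001 frames; B emits 30 × 10364 = 310920.
Difference = 310920/1001 frames (≈ 310.6094); B is ahead of A.

310920/1001 frames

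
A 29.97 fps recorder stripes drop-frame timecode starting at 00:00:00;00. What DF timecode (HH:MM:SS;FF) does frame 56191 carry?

Each 10-minute DF block holds 10 × 60 × 30 − 9 × 2 = 17982 frames. 56191 ÷ 17982 → 3 full blocks, remainder 2245.
Within the partial block the first minute is 1800 frames and each further minute 1798, so 1 further minute boundary passed. Total skipped labels = 18 × 3 + 2 × 1 = 56.
Non-drop label index = 56191 + 56 = 56247; at 30 labels/s that is 00:31:14:27, i.e. DF 00:31:14;27.

00:31:14;27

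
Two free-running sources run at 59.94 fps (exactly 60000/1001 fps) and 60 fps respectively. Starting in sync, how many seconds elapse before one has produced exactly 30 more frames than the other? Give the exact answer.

The gap grows by |60 − 60000/1001| = 60/1001 frames per second.
Time for a 30-frame gap: 30 ÷ (60/1001) = 500.5 s.

500.5 seconds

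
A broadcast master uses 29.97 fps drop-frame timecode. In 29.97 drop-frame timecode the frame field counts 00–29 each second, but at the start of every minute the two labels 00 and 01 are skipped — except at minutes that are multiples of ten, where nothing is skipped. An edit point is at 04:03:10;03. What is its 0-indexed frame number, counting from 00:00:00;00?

Complete 10-minute blocks: 24, each 17982 frames → 431568.
Remaining 3 whole minutes in the current block: 1800 + 2 × 1798 = 5396 frames.
Within the current minute: 10 × 30 + 3 − 2 = 301 (labels ;00/;01 skipped at this minute). Total = 431568 + 5396 + 301 = 437265.

437265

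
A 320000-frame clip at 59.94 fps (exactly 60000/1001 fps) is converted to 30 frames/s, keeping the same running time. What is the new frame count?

Target frames = source frames × (target rate / source rate) = 320000 × (30)/(60000/1001) = 320000 × 1001/2000 = 160160.

160160 frames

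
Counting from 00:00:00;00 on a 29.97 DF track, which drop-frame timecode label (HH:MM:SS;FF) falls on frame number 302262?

Each 10-minute DF block holds 10 × 60 × 30 − 9 × 2 = 17982 frames. 302262 ÷ 17982 → 16 full blocks, remainder 14550.
Within the partial block the first minute is 1800 frames and each further minute 1798, so 8 further minute boundaries passed. Total skipped labels = 18 × 16 + 2 × 8 = 304.
Non-drop label index = 302262 + 304 = 302566; at 30 labels/s that is 02:48:05:16, i.e. DF 02:48:05;16.

02:48:05;16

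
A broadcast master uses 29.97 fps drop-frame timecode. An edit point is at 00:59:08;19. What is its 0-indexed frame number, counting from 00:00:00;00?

As if non-drop at 30 labels/s: (0 × 3600 + 59 × 60 + 8) × 30 + 19 = 106459.
Minute boundaries passed: 59; those not divisible by 10: 59 − 5 = 54; dropped labels = 2 × 54 = 108.
Actual frame index = 106459 − 108 = 106351.

106351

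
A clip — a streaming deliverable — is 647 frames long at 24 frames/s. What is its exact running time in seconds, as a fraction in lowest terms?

Running time = 647 ÷ (24) = 647 × 1/24 = 647/24 s.

647/24 seconds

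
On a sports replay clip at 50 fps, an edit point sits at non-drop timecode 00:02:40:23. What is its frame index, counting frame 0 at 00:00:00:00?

8023

Total seconds to the label: (0 × 3600 + 2 × 60 + 40) = 160.
Frame index = 160 × 50 + 23 = 8023.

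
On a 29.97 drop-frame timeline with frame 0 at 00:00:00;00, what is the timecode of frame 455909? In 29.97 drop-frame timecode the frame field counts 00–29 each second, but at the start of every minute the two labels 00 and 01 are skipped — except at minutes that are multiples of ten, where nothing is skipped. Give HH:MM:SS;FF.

Ten DF minutes hold 17982 frames, so frame 455909 lies in block 25 (frames 449550–467531) with 6359 frames into that block.
The block's first minute is 1800 frames and the rest 1798 each; 6359 frames reaches minute 3, so 25 × 18 + 3 × 2 = 456 labels have been skipped so far.
Adding those back, label number 455909 + 456 = 456365 at 30 labels/s is 15212 s + 5 f = 4 h 13 min 32 s frame 5, i.e. 04:13:32;05.

04:13:32;05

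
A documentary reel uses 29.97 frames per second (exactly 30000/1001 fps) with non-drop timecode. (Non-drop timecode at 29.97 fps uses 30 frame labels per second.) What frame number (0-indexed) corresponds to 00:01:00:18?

frame 1818

Total seconds to the label: (0 × 3600 + 1 × 60 + 0) = 60.
Frame index = 60 × 30 + 18 = 1818.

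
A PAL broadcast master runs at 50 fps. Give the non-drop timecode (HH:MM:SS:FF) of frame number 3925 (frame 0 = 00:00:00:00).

00:01:18:25

3925 ÷ 50 = 78 full seconds, remainder 25 frames.
78 s = 0 h 1 min 18 s.
Timecode: 00:01:18:25.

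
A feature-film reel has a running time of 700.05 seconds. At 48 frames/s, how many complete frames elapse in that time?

33602 frames

Frames = 700.05 × 48 = 168012/5 ≈ 33602.4000.
Complete frames: 33602.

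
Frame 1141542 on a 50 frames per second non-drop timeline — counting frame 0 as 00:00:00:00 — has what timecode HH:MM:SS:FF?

1141542 ÷ 50 = 22830 full seconds, remainder 42 frames.
22830 s = 6 h 20 min 30 s.
Timecode: 06:20:30:42.

06:20:30:42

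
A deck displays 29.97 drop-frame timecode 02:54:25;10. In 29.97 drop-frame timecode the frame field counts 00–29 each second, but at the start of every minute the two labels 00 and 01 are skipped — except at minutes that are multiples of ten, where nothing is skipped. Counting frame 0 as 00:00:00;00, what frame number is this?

313646

As if non-drop at 30 labels/s: (2 × 3600 + 54 × 60 + 25) × 30 + 10 = 313960.
Minute boundaries passed: 174; those not divisible by 10: 174 − 17 = 157; dropped labels = 2 × 157 = 314.
Actual frame index = 313960 − 314 = 313646.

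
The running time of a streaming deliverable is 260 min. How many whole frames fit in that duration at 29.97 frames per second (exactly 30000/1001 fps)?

260 min = 15600 s.
Frames = 15600 × 30000/1001 = 36000000/77 ≈ 467532.4675.
Complete frames: 467532.

467532 frames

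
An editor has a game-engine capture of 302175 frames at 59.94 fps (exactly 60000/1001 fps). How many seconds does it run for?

5041.28625 seconds

Running time = 302175 / (60000/1001) = 5041.28625 s.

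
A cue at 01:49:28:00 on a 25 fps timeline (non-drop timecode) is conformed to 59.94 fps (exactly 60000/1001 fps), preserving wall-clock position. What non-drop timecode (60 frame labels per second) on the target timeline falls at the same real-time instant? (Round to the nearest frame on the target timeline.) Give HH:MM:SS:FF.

01:49:21:26

Source frame index: (1×3600 + 49×60 + 28) × 25 + 0 = 164200.
Real time: 164200 / (25) = 6568 s.
Target frame: (6568) × (60000/1001) = 394080000/1001 ≈ 393686.314 → 393686.
At 60 labels/s: frame 393686 → 01:49:21:26.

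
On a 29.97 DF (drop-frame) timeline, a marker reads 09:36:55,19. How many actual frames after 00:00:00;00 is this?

As if non-drop at 30 labels/s: (9 × 3600 + 36 × 60 + 55) × 30 + 19 = 1038469.
Minute boundaries passed: 576; those not divisible by 10: 576 − 57 = 519; dropped labels = 2 × 519 = 1038.
Actual frame index = 1038469 − 1038 = 1037431.

1037431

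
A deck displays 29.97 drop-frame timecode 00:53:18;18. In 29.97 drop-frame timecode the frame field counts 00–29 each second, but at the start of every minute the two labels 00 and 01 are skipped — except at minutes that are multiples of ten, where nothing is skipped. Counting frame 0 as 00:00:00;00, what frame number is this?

Complete 10-minute blocks: 5, each 17982 frames → 89910.
Remaining 3 whole minutes in the current block: 1800 + 2 × 1798 = 5396 frames.
Within the current minute: 18 × 30 + 18 − 2 = 556 (labels ;00/;01 skipped at this minute). Total = 89910 + 5396 + 556 = 95862.

95862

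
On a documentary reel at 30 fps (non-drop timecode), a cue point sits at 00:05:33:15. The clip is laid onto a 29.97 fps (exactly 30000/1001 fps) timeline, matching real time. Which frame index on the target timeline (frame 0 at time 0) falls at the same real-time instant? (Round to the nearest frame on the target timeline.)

frame 9995

Source frame index: (0×3600 + 5×60 + 33) × 30 + 15 = 10005.
Real time: 10005 / (30) = 667/2 s.
Target frame: (667/2) × (30000/1001) = 10005000/1001 ≈ 9995.005 → 9995.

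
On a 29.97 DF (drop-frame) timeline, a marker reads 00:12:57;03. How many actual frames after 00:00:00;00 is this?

23291

Complete 10-minute blocks: 1, each 17982 frames → 17982.
Remaining 2 whole minutes in the current block: 1800 + 1 × 1798 = 3598 frames.
Within the current minute: 57 × 30 + 3 − 2 = 1711 (labels ;00/;01 skipped at this minute). Total = 17982 + 3598 + 1711 = 23291.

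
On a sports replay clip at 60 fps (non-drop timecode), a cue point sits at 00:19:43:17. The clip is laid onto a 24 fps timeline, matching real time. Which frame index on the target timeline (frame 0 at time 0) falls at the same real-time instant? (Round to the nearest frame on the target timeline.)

Source frame index: (0×3600 + 19×60 + 43) × 60 + 17 = 70997.
Real time: 70997 / (60) = 70997/60 s.
Target frame: (70997/60) × (24) = 141994/5 ≈ 28398.800 → 28399.

frame 28399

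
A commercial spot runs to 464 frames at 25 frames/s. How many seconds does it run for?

Running time = 464 / (25) = 18.56 s.

18.56 seconds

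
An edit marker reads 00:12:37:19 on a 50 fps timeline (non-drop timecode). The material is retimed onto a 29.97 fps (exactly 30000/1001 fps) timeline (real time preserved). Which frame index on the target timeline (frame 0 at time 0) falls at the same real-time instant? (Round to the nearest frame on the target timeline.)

frame 22699

Source frame index: (0×3600 + 12×60 + 37) × 50 + 19 = 37869.
Real time: 37869 / (50) = 37869/50 s.
Target frame: (37869/50) × (30000/1001) = 1747800/77 ≈ 22698.701 → 22699.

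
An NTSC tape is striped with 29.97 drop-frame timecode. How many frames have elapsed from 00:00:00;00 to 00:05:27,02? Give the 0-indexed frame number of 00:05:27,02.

As if non-drop at 30 labels/s: (0 × 3600 + 5 × 60 + 27) × 30 + 2 = 9812.
Minute boundaries passed: 5; those not divisible by 10: 5 − 0 = 5; dropped labels = 2 × 5 = 10.
Actual frame index = 9812 − 10 = 9802.

9802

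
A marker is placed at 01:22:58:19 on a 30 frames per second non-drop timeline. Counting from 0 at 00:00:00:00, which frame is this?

frame 149359

Total seconds to the label: (1 × 3600 + 22 × 60 + 58) = 4978.
Frame index = 4978 × 30 + 19 = 149359.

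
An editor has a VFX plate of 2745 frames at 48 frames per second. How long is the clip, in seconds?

Running time = 2745 / (48) = 57.1875 s.

57.1875 seconds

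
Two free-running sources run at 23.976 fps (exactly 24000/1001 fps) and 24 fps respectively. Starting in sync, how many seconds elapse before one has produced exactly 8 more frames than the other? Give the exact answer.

The gap grows by |24 − 24000/1001| = 24/1001 frames per second.
Time for a 8-frame gap: 8 ÷ (24/1001) = 1001/3 s.

1001/3 seconds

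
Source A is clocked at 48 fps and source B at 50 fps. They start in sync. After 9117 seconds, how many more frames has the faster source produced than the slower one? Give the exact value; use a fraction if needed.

A emits 48 × 9117 = 437616 frames; B emits 50 × 9117 = 455850.
Difference = 18234 frames; B is ahead of A.

18234 frames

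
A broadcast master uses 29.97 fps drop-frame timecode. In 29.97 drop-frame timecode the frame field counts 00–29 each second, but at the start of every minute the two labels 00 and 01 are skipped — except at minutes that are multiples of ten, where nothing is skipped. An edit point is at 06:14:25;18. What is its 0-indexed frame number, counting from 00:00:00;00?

673294

Complete 10-minute blocks: 37, each 17982 frames → 665334.
Remaining 4 whole minutes in the current block: 1800 + 3 × 1798 = 7194 frames.
Within the current minute: 25 × 30 + 18 − 2 = 766 (labels ;00/;01 skipped at this minute). Total = 665334 + 7194 + 766 = 673294.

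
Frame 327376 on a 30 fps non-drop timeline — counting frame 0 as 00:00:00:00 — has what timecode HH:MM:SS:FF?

03:01:52:16

327376 ÷ 30 = 10912 full seconds, remainder 16 frames.
10912 s = 3 h 1 min 52 s.
Timecode: 03:01:52:16.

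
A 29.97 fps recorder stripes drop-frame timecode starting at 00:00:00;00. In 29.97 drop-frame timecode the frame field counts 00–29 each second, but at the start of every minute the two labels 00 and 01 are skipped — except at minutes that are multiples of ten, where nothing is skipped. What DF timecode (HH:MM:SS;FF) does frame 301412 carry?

02:47:37;04

Each 10-minute DF block holds 10 × 60 × 30 − 9 × 2 = 17982 frames. 301412 ÷ 17982 → 16 full blocks, remainder 13700.
Within the partial block the first minute is 1800 frames and each further minute 1798, so 7 further minute boundaries passed. Total skipped labels = 18 × 16 + 2 × 7 = 302.
Non-drop label index = 301412 + 302 = 301714; at 30 labels/s that is 02:47:37:04, i.e. DF 02:47:37;04.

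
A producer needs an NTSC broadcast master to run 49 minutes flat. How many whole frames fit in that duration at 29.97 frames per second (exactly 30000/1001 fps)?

88111 frames

49 min = 2940 s.
Frames = 2940 × 30000/1001 = 12600000/143 ≈ 88111.8881.
Complete frames: 88111.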